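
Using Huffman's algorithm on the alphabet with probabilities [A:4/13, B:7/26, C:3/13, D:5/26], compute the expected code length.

Huffman tree construction:
Combine smallest probabilities repeatedly
Resulting codes:
  A: 11 (length 2)
  B: 10 (length 2)
  C: 01 (length 2)
  D: 00 (length 2)
Average length = Σ p(s) × length(s) = 2.0000 bits


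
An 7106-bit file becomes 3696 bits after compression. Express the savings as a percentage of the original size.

Space savings = (1 - Compressed/Original) × 100%
= (1 - 3696/7106) × 100%
= 47.99%


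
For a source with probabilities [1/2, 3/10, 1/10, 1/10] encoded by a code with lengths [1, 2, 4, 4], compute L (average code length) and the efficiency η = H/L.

Average length L = Σ p_i × l_i = 1.9000 bits
Entropy H = 1.6855 bits
Efficiency η = H/L × 100% = 88.71%


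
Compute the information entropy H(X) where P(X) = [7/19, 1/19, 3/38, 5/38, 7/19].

H(X) = -Σ p(x) log₂ p(x)
  -7/19 × log₂(7/19) = 0.5307
  -1/19 × log₂(1/19) = 0.2236
  -3/38 × log₂(3/38) = 0.2892
  -5/38 × log₂(5/38) = 0.3850
  -7/19 × log₂(7/19) = 0.5307
H(X) = 1.9592 bits


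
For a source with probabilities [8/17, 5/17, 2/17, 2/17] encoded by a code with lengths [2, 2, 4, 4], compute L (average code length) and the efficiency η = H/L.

Average length L = Σ p_i × l_i = 2.4706 bits
Entropy H = 1.7575 bits
Efficiency η = H/L × 100% = 71.14%


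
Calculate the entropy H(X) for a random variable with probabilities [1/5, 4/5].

H(X) = -Σ p(x) log₂ p(x)
  -1/5 × log₂(1/5) = 0.4644
  -4/5 × log₂(4/5) = 0.2575
H(X) = 0.7219 bits


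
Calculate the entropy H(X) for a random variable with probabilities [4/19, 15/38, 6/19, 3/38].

H(X) = -Σ p(x) log₂ p(x)
  -4/19 × log₂(4/19) = 0.4732
  -15/38 × log₂(15/38) = 0.5294
  -6/19 × log₂(6/19) = 0.5251
  -3/38 × log₂(3/38) = 0.2892
H(X) = 1.8169 bits


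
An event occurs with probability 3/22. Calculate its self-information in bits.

Information content I(x) = -log₂(p(x))
I = -log₂(3/22) = -log₂(0.1364)
I = 2.8745 bits


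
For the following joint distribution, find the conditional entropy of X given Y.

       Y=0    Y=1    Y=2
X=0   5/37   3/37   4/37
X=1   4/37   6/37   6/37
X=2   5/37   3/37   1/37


H(X|Y) = Σ_y p(y) H(X|Y=y)
  p(Y=0) = 14/37, H(X|Y=0) = 1.5774
  p(Y=1) = 12/37, H(X|Y=1) = 1.5000
  p(Y=2) = 11/37, H(X|Y=2) = 1.3222
H(X|Y) = 0.3784×1.5774 + 0.3243×1.5000 + 0.2973×1.3222 = 1.4764 bits


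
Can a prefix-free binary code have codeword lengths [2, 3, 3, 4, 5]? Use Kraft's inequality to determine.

Kraft inequality: Σ 2^(-l_i) ≤ 1 for prefix-free code
Calculating: 2^(-2) + 2^(-3) + 2^(-3) + 2^(-4) + 2^(-5)
= 0.25 + 0.125 + 0.125 + 0.0625 + 0.03125
= 0.5938
Since 0.5938 ≤ 1, prefix-free code exists


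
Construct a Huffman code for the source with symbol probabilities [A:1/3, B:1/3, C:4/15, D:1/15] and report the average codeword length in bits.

Huffman tree construction:
Combine smallest probabilities repeatedly
Resulting codes:
  A: 10 (length 2)
  B: 11 (length 2)
  C: 01 (length 2)
  D: 00 (length 2)
Average length = Σ p(s) × length(s) = 2.0000 bits


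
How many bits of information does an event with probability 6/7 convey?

Information content I(x) = -log₂(p(x))
I = -log₂(6/7) = -log₂(0.8571)
I = 0.2224 bits


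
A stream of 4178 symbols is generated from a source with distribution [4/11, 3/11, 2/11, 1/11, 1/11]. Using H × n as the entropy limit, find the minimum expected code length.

Entropy H = 2.1181 bits/symbol
Minimum bits = H × n = 2.1181 × 4178
= 8849.33 bits


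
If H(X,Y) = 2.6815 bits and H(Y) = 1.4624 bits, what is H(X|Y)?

Chain rule: H(X,Y) = H(X|Y) + H(Y)
H(X|Y) = H(X,Y) - H(Y) = 2.6815 - 1.4624 = 1.2191 bits


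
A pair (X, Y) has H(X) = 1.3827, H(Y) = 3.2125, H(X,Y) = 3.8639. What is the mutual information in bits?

I(X;Y) = H(X) + H(Y) - H(X,Y)
I(X;Y) = 1.3827 + 3.2125 - 3.8639 = 0.7313 bits


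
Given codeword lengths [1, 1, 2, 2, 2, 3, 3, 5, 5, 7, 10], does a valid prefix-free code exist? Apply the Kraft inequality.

Kraft inequality: Σ 2^(-l_i) ≤ 1 for prefix-free code
Calculating: 2^(-1) + 2^(-1) + 2^(-2) + 2^(-2) + 2^(-2) + 2^(-3) + 2^(-3) + 2^(-5) + 2^(-5) + 2^(-7) + 2^(-10)
= 0.5 + 0.5 + 0.25 + 0.25 + 0.25 + 0.125 + 0.125 + 0.03125 + 0.03125 + 0.0078125 + 0.0009765625
= 2.0713
Since 2.0713 > 1, prefix-free code does not exist


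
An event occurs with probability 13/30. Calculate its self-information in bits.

Information content I(x) = -log₂(p(x))
I = -log₂(13/30) = -log₂(0.4333)
I = 1.2065 bits


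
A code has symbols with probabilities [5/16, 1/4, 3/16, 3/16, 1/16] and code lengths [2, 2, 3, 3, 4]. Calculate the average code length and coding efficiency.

Average length L = Σ p_i × l_i = 2.5000 bits
Entropy H = 2.1800 bits
Efficiency η = H/L × 100% = 87.20%


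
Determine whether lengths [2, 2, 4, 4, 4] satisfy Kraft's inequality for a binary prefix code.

Kraft inequality: Σ 2^(-l_i) ≤ 1 for prefix-free code
Calculating: 2^(-2) + 2^(-2) + 2^(-4) + 2^(-4) + 2^(-4)
= 0.25 + 0.25 + 0.0625 + 0.0625 + 0.0625
= 0.6875
Since 0.6875 ≤ 1, prefix-free code exists


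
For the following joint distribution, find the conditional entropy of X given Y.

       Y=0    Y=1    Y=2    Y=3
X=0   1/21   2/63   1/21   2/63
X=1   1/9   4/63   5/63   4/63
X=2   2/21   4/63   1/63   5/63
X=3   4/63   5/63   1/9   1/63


H(X|Y) = Σ_y p(y) H(X|Y=y)
  p(Y=0) = 20/63, H(X|Y=0) = 1.9261
  p(Y=1) = 5/21, H(X|Y=1) = 1.9329
  p(Y=2) = 16/63, H(X|Y=2) = 1.7490
  p(Y=3) = 4/21, H(X|Y=3) = 1.7842
H(X|Y) = 0.3175×1.9261 + 0.2381×1.9329 + 0.2540×1.7490 + 0.1905×1.7842 = 1.8557 bits


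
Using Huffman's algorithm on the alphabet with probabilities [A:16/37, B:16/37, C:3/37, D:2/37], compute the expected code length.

Huffman tree construction:
Combine smallest probabilities repeatedly
Resulting codes:
  A: 11 (length 2)
  B: 0 (length 1)
  C: 101 (length 3)
  D: 100 (length 3)
Average length = Σ p(s) × length(s) = 1.7027 bits


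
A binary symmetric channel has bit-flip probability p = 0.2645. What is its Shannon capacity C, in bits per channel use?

For BSC with error probability p:
C = 1 - H(p) where H(p) is binary entropy
H(0.2645) = -0.2645 × log₂(0.2645) - 0.7355 × log₂(0.7355)
H(p) = 0.8335
C = 1 - 0.8335 = 0.1665 bits/use


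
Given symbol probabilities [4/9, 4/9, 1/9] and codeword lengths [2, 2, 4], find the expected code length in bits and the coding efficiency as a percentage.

Average length L = Σ p_i × l_i = 2.2222 bits
Entropy H = 1.3921 bits
Efficiency η = H/L × 100% = 62.65%


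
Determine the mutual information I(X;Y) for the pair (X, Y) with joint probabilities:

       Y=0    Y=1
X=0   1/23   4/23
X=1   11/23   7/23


H(X) = 0.7554, H(Y) = 0.9986, H(X,Y) = 1.6668
I(X;Y) = H(X) + H(Y) - H(X,Y) = 0.0872 bits


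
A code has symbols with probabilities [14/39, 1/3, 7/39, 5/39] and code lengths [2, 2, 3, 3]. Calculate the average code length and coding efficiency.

Average length L = Σ p_i × l_i = 2.3077 bits
Entropy H = 1.8836 bits
Efficiency η = H/L × 100% = 81.62%


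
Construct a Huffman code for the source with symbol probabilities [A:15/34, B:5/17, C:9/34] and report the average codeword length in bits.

Huffman tree construction:
Combine smallest probabilities repeatedly
Resulting codes:
  A: 0 (length 1)
  B: 11 (length 2)
  C: 10 (length 2)
Average length = Σ p(s) × length(s) = 1.5588 bits


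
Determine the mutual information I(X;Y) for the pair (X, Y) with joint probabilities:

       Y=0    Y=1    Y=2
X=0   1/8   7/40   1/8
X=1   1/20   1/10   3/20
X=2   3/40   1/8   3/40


H(X) = 1.5579, H(Y) = 1.5589, H(X,Y) = 3.0844
I(X;Y) = H(X) + H(Y) - H(X,Y) = 0.0324 bits


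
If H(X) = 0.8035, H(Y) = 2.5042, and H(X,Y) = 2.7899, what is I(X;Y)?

I(X;Y) = H(X) + H(Y) - H(X,Y)
I(X;Y) = 0.8035 + 2.5042 - 2.7899 = 0.5178 bits


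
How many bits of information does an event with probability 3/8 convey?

Information content I(x) = -log₂(p(x))
I = -log₂(3/8) = -log₂(0.3750)
I = 1.4150 bits


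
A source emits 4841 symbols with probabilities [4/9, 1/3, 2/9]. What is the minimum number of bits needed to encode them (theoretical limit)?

Entropy H = 1.5305 bits/symbol
Minimum bits = H × n = 1.5305 × 4841
= 7409.12 bits


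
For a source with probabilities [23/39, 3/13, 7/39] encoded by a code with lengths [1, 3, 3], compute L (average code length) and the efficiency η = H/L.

Average length L = Σ p_i × l_i = 1.8205 bits
Entropy H = 1.3823 bits
Efficiency η = H/L × 100% = 75.93%


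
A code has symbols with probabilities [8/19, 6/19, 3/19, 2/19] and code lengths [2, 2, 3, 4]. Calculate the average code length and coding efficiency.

Average length L = Σ p_i × l_i = 2.3684 bits
Entropy H = 1.8129 bits
Efficiency η = H/L × 100% = 76.55%


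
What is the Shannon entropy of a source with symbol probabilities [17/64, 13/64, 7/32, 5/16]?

H(X) = -Σ p(x) log₂ p(x)
  -17/64 × log₂(17/64) = 0.5080
  -13/64 × log₂(13/64) = 0.4671
  -7/32 × log₂(7/32) = 0.4796
  -5/16 × log₂(5/16) = 0.5244
H(X) = 1.9792 bits


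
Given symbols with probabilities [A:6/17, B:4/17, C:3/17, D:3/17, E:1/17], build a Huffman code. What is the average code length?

Huffman tree construction:
Combine smallest probabilities repeatedly
Resulting codes:
  A: 11 (length 2)
  B: 01 (length 2)
  C: 101 (length 3)
  D: 00 (length 2)
  E: 100 (length 3)
Average length = Σ p(s) × length(s) = 2.2353 bits


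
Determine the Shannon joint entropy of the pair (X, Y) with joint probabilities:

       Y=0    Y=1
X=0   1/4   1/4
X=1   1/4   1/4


H(X,Y) = -Σ p(x,y) log₂ p(x,y)
  p(0,0)=1/4: -0.2500 × log₂(0.2500) = 0.5000
  p(0,1)=1/4: -0.2500 × log₂(0.2500) = 0.5000
  p(1,0)=1/4: -0.2500 × log₂(0.2500) = 0.5000
  p(1,1)=1/4: -0.2500 × log₂(0.2500) = 0.5000
H(X,Y) = 2.0000 bits


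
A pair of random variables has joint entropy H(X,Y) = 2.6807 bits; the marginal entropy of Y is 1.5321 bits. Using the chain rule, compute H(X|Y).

Chain rule: H(X,Y) = H(X|Y) + H(Y)
H(X|Y) = H(X,Y) - H(Y) = 2.6807 - 1.5321 = 1.1486 bits


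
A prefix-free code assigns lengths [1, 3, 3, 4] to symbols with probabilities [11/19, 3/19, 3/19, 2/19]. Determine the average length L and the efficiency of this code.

Average length L = Σ p_i × l_i = 1.9474 bits
Entropy H = 1.6393 bits
Efficiency η = H/L × 100% = 84.18%


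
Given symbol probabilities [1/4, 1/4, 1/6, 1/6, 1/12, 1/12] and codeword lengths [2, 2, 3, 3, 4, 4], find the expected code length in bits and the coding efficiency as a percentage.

Average length L = Σ p_i × l_i = 2.6667 bits
Entropy H = 2.4591 bits
Efficiency η = H/L × 100% = 92.22%


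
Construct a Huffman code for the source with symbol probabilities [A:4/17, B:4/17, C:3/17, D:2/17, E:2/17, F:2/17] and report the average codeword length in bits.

Huffman tree construction:
Combine smallest probabilities repeatedly
Resulting codes:
  A: 00 (length 2)
  B: 01 (length 2)
  C: 111 (length 3)
  D: 100 (length 3)
  E: 101 (length 3)
  F: 110 (length 3)
Average length = Σ p(s) × length(s) = 2.5294 bits


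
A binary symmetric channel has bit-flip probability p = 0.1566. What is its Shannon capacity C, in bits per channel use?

For BSC with error probability p:
C = 1 - H(p) where H(p) is binary entropy
H(0.1566) = -0.1566 × log₂(0.1566) - 0.8434 × log₂(0.8434)
H(p) = 0.6261
C = 1 - 0.6261 = 0.3739 bits/use


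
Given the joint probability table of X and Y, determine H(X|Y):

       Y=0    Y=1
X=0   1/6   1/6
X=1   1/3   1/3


H(X|Y) = Σ_y p(y) H(X|Y=y)
  p(Y=0) = 1/2, H(X|Y=0) = 0.9183
  p(Y=1) = 1/2, H(X|Y=1) = 0.9183
H(X|Y) = 0.5000×0.9183 + 0.5000×0.9183 = 0.9183 bits


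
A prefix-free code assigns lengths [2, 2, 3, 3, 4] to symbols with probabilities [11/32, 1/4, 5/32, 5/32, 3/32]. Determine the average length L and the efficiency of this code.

Average length L = Σ p_i × l_i = 2.5000 bits
Entropy H = 2.1866 bits
Efficiency η = H/L × 100% = 87.47%


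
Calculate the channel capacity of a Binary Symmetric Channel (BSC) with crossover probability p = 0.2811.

For BSC with error probability p:
C = 1 - H(p) where H(p) is binary entropy
H(0.2811) = -0.2811 × log₂(0.2811) - 0.7189 × log₂(0.7189)
H(p) = 0.8569
C = 1 - 0.8569 = 0.1431 bits/use


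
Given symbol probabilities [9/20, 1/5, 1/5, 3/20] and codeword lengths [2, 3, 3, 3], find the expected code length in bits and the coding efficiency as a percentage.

Average length L = Σ p_i × l_i = 2.5500 bits
Entropy H = 1.8577 bits
Efficiency η = H/L × 100% = 72.85%


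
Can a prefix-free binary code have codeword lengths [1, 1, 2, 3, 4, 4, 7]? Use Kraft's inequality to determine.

Kraft inequality: Σ 2^(-l_i) ≤ 1 for prefix-free code
Calculating: 2^(-1) + 2^(-1) + 2^(-2) + 2^(-3) + 2^(-4) + 2^(-4) + 2^(-7)
= 0.5 + 0.5 + 0.25 + 0.125 + 0.0625 + 0.0625 + 0.0078125
= 1.5078
Since 1.5078 > 1, prefix-free code does not exist


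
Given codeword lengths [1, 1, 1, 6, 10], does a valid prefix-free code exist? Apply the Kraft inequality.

Kraft inequality: Σ 2^(-l_i) ≤ 1 for prefix-free code
Calculating: 2^(-1) + 2^(-1) + 2^(-1) + 2^(-6) + 2^(-10)
= 0.5 + 0.5 + 0.5 + 0.015625 + 0.0009765625
= 1.5166
Since 1.5166 > 1, prefix-free code does not exist


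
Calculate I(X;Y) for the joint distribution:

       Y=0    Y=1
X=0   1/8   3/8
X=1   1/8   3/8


H(X) = 1.0000, H(Y) = 0.8113, H(X,Y) = 1.8113
I(X;Y) = H(X) + H(Y) - H(X,Y) = 0.0000 bits


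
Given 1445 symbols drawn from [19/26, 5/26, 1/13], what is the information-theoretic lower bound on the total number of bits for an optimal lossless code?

Entropy H = 1.0727 bits/symbol
Minimum bits = H × n = 1.0727 × 1445
= 1550.11 bits


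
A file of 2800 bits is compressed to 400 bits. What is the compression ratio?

Compression ratio = Original / Compressed
= 2800 / 400 = 7.00:1


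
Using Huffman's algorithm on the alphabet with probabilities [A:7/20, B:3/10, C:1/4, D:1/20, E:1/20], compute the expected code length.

Huffman tree construction:
Combine smallest probabilities repeatedly
Resulting codes:
  A: 11 (length 2)
  B: 10 (length 2)
  C: 01 (length 2)
  D: 000 (length 3)
  E: 001 (length 3)
Average length = Σ p(s) × length(s) = 2.1000 bits


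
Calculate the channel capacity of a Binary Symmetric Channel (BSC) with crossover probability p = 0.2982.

For BSC with error probability p:
C = 1 - H(p) where H(p) is binary entropy
H(0.2982) = -0.2982 × log₂(0.2982) - 0.7018 × log₂(0.7018)
H(p) = 0.8791
C = 1 - 0.8791 = 0.1209 bits/use


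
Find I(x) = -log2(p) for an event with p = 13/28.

Information content I(x) = -log₂(p(x))
I = -log₂(13/28) = -log₂(0.4643)
I = 1.1069 bits


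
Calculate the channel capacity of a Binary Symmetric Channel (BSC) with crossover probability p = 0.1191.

For BSC with error probability p:
C = 1 - H(p) where H(p) is binary entropy
H(0.1191) = -0.1191 × log₂(0.1191) - 0.8809 × log₂(0.8809)
H(p) = 0.5268
C = 1 - 0.5268 = 0.4732 bits/use


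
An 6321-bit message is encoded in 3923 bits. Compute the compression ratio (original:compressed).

Compression ratio = Original / Compressed
= 6321 / 3923 = 1.61:1


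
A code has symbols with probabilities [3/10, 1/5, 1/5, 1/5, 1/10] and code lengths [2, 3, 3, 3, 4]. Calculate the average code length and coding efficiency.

Average length L = Σ p_i × l_i = 2.8000 bits
Entropy H = 2.2464 bits
Efficiency η = H/L × 100% = 80.23%


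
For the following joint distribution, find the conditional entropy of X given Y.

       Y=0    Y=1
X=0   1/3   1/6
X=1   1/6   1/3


H(X|Y) = Σ_y p(y) H(X|Y=y)
  p(Y=0) = 1/2, H(X|Y=0) = 0.9183
  p(Y=1) = 1/2, H(X|Y=1) = 0.9183
H(X|Y) = 0.5000×0.9183 + 0.5000×0.9183 = 0.9183 bits


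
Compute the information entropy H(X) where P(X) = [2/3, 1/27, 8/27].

H(X) = -Σ p(x) log₂ p(x)
  -2/3 × log₂(2/3) = 0.3900
  -1/27 × log₂(1/27) = 0.1761
  -8/27 × log₂(8/27) = 0.5200
H(X) = 1.0860 bits


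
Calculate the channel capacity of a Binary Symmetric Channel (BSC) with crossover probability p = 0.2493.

For BSC with error probability p:
C = 1 - H(p) where H(p) is binary entropy
H(0.2493) = -0.2493 × log₂(0.2493) - 0.7507 × log₂(0.7507)
H(p) = 0.8102
C = 1 - 0.8102 = 0.1898 bits/use


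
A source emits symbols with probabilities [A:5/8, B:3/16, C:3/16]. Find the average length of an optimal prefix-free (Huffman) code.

Huffman tree construction:
Combine smallest probabilities repeatedly
Resulting codes:
  A: 1 (length 1)
  B: 00 (length 2)
  C: 01 (length 2)
Average length = Σ p(s) × length(s) = 1.3750 bits


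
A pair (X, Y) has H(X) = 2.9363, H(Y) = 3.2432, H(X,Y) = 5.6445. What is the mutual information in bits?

I(X;Y) = H(X) + H(Y) - H(X,Y)
I(X;Y) = 2.9363 + 3.2432 - 5.6445 = 0.535 bits


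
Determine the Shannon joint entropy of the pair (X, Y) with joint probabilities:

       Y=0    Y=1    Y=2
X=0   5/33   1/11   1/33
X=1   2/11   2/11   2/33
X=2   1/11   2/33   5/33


H(X,Y) = -Σ p(x,y) log₂ p(x,y)
  p(0,0)=5/33: -0.1515 × log₂(0.1515) = 0.4125
  p(0,1)=1/11: -0.0909 × log₂(0.0909) = 0.3145
  p(0,2)=1/33: -0.0303 × log₂(0.0303) = 0.1529
  p(1,0)=2/11: -0.1818 × log₂(0.1818) = 0.4472
  p(1,1)=2/11: -0.1818 × log₂(0.1818) = 0.4472
  p(1,2)=2/33: -0.0606 × log₂(0.0606) = 0.2451
  p(2,0)=1/11: -0.0909 × log₂(0.0909) = 0.3145
  p(2,1)=2/33: -0.0606 × log₂(0.0606) = 0.2451
  p(2,2)=5/33: -0.1515 × log₂(0.1515) = 0.4125
H(X,Y) = 2.9914 bits


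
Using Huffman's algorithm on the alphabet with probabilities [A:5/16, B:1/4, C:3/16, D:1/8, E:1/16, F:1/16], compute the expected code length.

Huffman tree construction:
Combine smallest probabilities repeatedly
Resulting codes:
  A: 11 (length 2)
  B: 01 (length 2)
  C: 00 (length 2)
  D: 100 (length 3)
  E: 1010 (length 4)
  F: 1011 (length 4)
Average length = Σ p(s) × length(s) = 2.3750 bits


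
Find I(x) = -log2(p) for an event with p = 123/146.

Information content I(x) = -log₂(p(x))
I = -log₂(123/146) = -log₂(0.8425)
I = 0.2473 bits


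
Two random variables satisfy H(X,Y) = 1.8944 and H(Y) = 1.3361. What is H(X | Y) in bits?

Chain rule: H(X,Y) = H(X|Y) + H(Y)
H(X|Y) = H(X,Y) - H(Y) = 1.8944 - 1.3361 = 0.5583 bits


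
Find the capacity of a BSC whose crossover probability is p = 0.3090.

For BSC with error probability p:
C = 1 - H(p) where H(p) is binary entropy
H(0.3090) = -0.3090 × log₂(0.3090) - 0.6910 × log₂(0.6910)
H(p) = 0.8920
C = 1 - 0.8920 = 0.1080 bits/use


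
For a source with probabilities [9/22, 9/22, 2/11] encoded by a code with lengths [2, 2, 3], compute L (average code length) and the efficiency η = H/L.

Average length L = Σ p_i × l_i = 2.1818 bits
Entropy H = 1.5022 bits
Efficiency η = H/L × 100% = 68.85%


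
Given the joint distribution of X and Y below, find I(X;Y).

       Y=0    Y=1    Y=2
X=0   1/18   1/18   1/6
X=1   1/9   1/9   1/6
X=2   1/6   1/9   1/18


H(X) = 1.5715, H(Y) = 1.5715, H(X,Y) = 3.0441
I(X;Y) = H(X) + H(Y) - H(X,Y) = 0.0990 bits


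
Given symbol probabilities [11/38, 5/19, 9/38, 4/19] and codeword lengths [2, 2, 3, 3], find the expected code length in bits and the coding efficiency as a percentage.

Average length L = Σ p_i × l_i = 2.4474 bits
Entropy H = 1.9900 bits
Efficiency η = H/L × 100% = 81.31%


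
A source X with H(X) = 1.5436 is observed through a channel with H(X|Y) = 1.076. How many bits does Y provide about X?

I(X;Y) = H(X) - H(X|Y)
I(X;Y) = 1.5436 - 1.076 = 0.4676 bits


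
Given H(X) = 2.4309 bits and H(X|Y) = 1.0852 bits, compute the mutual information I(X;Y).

I(X;Y) = H(X) - H(X|Y)
I(X;Y) = 2.4309 - 1.0852 = 1.3457 bits


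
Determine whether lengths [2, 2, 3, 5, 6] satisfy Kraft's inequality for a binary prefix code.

Kraft inequality: Σ 2^(-l_i) ≤ 1 for prefix-free code
Calculating: 2^(-2) + 2^(-2) + 2^(-3) + 2^(-5) + 2^(-6)
= 0.25 + 0.25 + 0.125 + 0.03125 + 0.015625
= 0.6719
Since 0.6719 ≤ 1, prefix-free code exists


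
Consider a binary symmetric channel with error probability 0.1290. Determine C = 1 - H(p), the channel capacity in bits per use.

For BSC with error probability p:
C = 1 - H(p) where H(p) is binary entropy
H(0.1290) = -0.1290 × log₂(0.1290) - 0.8710 × log₂(0.8710)
H(p) = 0.5547
C = 1 - 0.5547 = 0.4453 bits/use


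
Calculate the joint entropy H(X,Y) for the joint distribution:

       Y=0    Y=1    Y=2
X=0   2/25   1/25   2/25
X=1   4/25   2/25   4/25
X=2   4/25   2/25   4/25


H(X,Y) = -Σ p(x,y) log₂ p(x,y)
  p(0,0)=2/25: -0.0800 × log₂(0.0800) = 0.2915
  p(0,1)=1/25: -0.0400 × log₂(0.0400) = 0.1858
  p(0,2)=2/25: -0.0800 × log₂(0.0800) = 0.2915
  p(1,0)=4/25: -0.1600 × log₂(0.1600) = 0.4230
  p(1,1)=2/25: -0.0800 × log₂(0.0800) = 0.2915
  p(1,2)=4/25: -0.1600 × log₂(0.1600) = 0.4230
  p(2,0)=4/25: -0.1600 × log₂(0.1600) = 0.4230
  p(2,1)=2/25: -0.0800 × log₂(0.0800) = 0.2915
  p(2,2)=4/25: -0.1600 × log₂(0.1600) = 0.4230
H(X,Y) = 3.0439 bits


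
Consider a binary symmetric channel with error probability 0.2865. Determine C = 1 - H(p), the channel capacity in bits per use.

For BSC with error probability p:
C = 1 - H(p) where H(p) is binary entropy
H(0.2865) = -0.2865 × log₂(0.2865) - 0.7135 × log₂(0.7135)
H(p) = 0.8642
C = 1 - 0.8642 = 0.1358 bits/use


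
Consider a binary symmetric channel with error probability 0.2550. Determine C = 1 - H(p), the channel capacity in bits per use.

For BSC with error probability p:
C = 1 - H(p) where H(p) is binary entropy
H(0.2550) = -0.2550 × log₂(0.2550) - 0.7450 × log₂(0.7450)
H(p) = 0.8191
C = 1 - 0.8191 = 0.1809 bits/use


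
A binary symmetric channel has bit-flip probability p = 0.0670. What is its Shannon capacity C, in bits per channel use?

For BSC with error probability p:
C = 1 - H(p) where H(p) is binary entropy
H(0.0670) = -0.0670 × log₂(0.0670) - 0.9330 × log₂(0.9330)
H(p) = 0.3546
C = 1 - 0.3546 = 0.6454 bits/use


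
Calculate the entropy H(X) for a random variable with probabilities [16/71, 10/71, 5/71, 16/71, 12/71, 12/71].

H(X) = -Σ p(x) log₂ p(x)
  -16/71 × log₂(16/71) = 0.4845
  -10/71 × log₂(10/71) = 0.3983
  -5/71 × log₂(5/71) = 0.2696
  -16/71 × log₂(16/71) = 0.4845
  -12/71 × log₂(12/71) = 0.4335
  -12/71 × log₂(12/71) = 0.4335
H(X) = 2.5037 bits


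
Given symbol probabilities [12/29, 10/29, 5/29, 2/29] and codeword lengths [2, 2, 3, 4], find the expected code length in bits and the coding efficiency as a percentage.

Average length L = Σ p_i × l_i = 2.3103 bits
Entropy H = 1.7598 bits
Efficiency η = H/L × 100% = 76.17%


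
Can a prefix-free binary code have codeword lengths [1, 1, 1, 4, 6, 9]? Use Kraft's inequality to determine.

Kraft inequality: Σ 2^(-l_i) ≤ 1 for prefix-free code
Calculating: 2^(-1) + 2^(-1) + 2^(-1) + 2^(-4) + 2^(-6) + 2^(-9)
= 0.5 + 0.5 + 0.5 + 0.0625 + 0.015625 + 0.001953125
= 1.5801
Since 1.5801 > 1, prefix-free code does not exist


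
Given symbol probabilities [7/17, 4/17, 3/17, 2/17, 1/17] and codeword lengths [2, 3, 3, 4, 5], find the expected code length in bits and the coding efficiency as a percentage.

Average length L = Σ p_i × l_i = 2.8235 bits
Entropy H = 2.0636 bits
Efficiency η = H/L × 100% = 73.08%


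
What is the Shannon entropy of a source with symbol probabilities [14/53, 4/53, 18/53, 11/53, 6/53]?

H(X) = -Σ p(x) log₂ p(x)
  -14/53 × log₂(14/53) = 0.5073
  -4/53 × log₂(4/53) = 0.2814
  -18/53 × log₂(18/53) = 0.5291
  -11/53 × log₂(11/53) = 0.4708
  -6/53 × log₂(6/53) = 0.3558
H(X) = 2.1444 bits


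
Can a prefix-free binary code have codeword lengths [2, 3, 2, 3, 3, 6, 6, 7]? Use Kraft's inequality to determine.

Kraft inequality: Σ 2^(-l_i) ≤ 1 for prefix-free code
Calculating: 2^(-2) + 2^(-3) + 2^(-2) + 2^(-3) + 2^(-3) + 2^(-6) + 2^(-6) + 2^(-7)
= 0.25 + 0.125 + 0.25 + 0.125 + 0.125 + 0.015625 + 0.015625 + 0.0078125
= 0.9141
Since 0.9141 ≤ 1, prefix-free code exists


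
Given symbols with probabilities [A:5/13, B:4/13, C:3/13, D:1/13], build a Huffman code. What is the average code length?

Huffman tree construction:
Combine smallest probabilities repeatedly
Resulting codes:
  A: 0 (length 1)
  B: 10 (length 2)
  C: 111 (length 3)
  D: 110 (length 3)
Average length = Σ p(s) × length(s) = 1.9231 bits


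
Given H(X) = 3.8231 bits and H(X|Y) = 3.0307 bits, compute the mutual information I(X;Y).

I(X;Y) = H(X) - H(X|Y)
I(X;Y) = 3.8231 - 3.0307 = 0.7924 bits


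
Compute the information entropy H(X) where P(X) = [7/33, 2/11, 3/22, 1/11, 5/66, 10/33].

H(X) = -Σ p(x) log₂ p(x)
  -7/33 × log₂(7/33) = 0.4745
  -2/11 × log₂(2/11) = 0.4472
  -3/22 × log₂(3/22) = 0.3920
  -1/11 × log₂(1/11) = 0.3145
  -5/66 × log₂(5/66) = 0.2820
  -10/33 × log₂(10/33) = 0.5220
H(X) = 2.4321 bits


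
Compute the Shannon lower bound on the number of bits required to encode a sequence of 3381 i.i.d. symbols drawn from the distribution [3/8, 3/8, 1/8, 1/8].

Entropy H = 1.8113 bits/symbol
Minimum bits = H × n = 1.8113 × 3381
= 6123.93 bits


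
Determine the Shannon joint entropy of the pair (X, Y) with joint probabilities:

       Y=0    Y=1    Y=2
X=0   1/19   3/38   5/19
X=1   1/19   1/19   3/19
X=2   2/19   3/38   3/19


H(X,Y) = -Σ p(x,y) log₂ p(x,y)
  p(0,0)=1/19: -0.0526 × log₂(0.0526) = 0.2236
  p(0,1)=3/38: -0.0789 × log₂(0.0789) = 0.2892
  p(0,2)=5/19: -0.2632 × log₂(0.2632) = 0.5068
  p(1,0)=1/19: -0.0526 × log₂(0.0526) = 0.2236
  p(1,1)=1/19: -0.0526 × log₂(0.0526) = 0.2236
  p(1,2)=3/19: -0.1579 × log₂(0.1579) = 0.4205
  p(2,0)=2/19: -0.1053 × log₂(0.1053) = 0.3419
  p(2,1)=3/38: -0.0789 × log₂(0.0789) = 0.2892
  p(2,2)=3/19: -0.1579 × log₂(0.1579) = 0.4205
H(X,Y) = 2.9388 bits


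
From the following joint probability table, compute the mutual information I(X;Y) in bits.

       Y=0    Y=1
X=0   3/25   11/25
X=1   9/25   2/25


H(X) = 0.9896, H(Y) = 0.9988, H(X,Y) = 1.7103
I(X;Y) = H(X) + H(Y) - H(X,Y) = 0.2781 bits


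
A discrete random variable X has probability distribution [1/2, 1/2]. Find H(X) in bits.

H(X) = -Σ p(x) log₂ p(x)
  -1/2 × log₂(1/2) = 0.5000
  -1/2 × log₂(1/2) = 0.5000
H(X) = 1.0000 bits


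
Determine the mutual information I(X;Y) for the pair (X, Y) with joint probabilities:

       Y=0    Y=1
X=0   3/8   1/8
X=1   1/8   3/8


H(X) = 1.0000, H(Y) = 1.0000, H(X,Y) = 1.8113
I(X;Y) = H(X) + H(Y) - H(X,Y) = 0.1887 bits


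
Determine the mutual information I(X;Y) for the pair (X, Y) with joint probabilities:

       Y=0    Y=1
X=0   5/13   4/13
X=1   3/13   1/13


H(X) = 0.8905, H(Y) = 0.9612, H(X,Y) = 1.8262
I(X;Y) = H(X) + H(Y) - H(X,Y) = 0.0255 bits


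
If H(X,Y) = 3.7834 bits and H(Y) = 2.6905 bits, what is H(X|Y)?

Chain rule: H(X,Y) = H(X|Y) + H(Y)
H(X|Y) = H(X,Y) - H(Y) = 3.7834 - 2.6905 = 1.0929 bits


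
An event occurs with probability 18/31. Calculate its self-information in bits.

Information content I(x) = -log₂(p(x))
I = -log₂(18/31) = -log₂(0.5806)
I = 0.7843 bits


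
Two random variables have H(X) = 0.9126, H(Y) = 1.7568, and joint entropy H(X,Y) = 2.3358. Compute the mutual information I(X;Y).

I(X;Y) = H(X) + H(Y) - H(X,Y)
I(X;Y) = 0.9126 + 1.7568 - 2.3358 = 0.3336 bits


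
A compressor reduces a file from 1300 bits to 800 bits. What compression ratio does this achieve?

Compression ratio = Original / Compressed
= 1300 / 800 = 1.62:1


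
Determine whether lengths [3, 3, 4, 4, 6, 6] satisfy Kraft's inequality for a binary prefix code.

Kraft inequality: Σ 2^(-l_i) ≤ 1 for prefix-free code
Calculating: 2^(-3) + 2^(-3) + 2^(-4) + 2^(-4) + 2^(-6) + 2^(-6)
= 0.125 + 0.125 + 0.0625 + 0.0625 + 0.015625 + 0.015625
= 0.4062
Since 0.4062 ≤ 1, prefix-free code exists


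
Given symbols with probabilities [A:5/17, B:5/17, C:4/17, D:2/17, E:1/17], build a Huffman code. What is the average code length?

Huffman tree construction:
Combine smallest probabilities repeatedly
Resulting codes:
  A: 10 (length 2)
  B: 11 (length 2)
  C: 01 (length 2)
  D: 001 (length 3)
  E: 000 (length 3)
Average length = Σ p(s) × length(s) = 2.1765 bits


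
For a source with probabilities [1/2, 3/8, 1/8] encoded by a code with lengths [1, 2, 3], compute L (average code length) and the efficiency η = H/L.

Average length L = Σ p_i × l_i = 1.6250 bits
Entropy H = 1.4056 bits
Efficiency η = H/L × 100% = 86.50%


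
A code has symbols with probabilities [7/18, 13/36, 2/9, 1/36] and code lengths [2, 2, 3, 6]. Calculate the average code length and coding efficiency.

Average length L = Σ p_i × l_i = 2.3333 bits
Entropy H = 1.6864 bits
Efficiency η = H/L × 100% = 72.27%


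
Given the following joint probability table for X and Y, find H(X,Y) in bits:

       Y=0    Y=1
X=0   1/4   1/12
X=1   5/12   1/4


H(X,Y) = -Σ p(x,y) log₂ p(x,y)
  p(0,0)=1/4: -0.2500 × log₂(0.2500) = 0.5000
  p(0,1)=1/12: -0.0833 × log₂(0.0833) = 0.2987
  p(1,0)=5/12: -0.4167 × log₂(0.4167) = 0.5263
  p(1,1)=1/4: -0.2500 × log₂(0.2500) = 0.5000
H(X,Y) = 1.8250 bits


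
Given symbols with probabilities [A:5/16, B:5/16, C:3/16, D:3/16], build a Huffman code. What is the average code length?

Huffman tree construction:
Combine smallest probabilities repeatedly
Resulting codes:
  A: 10 (length 2)
  B: 11 (length 2)
  C: 00 (length 2)
  D: 01 (length 2)
Average length = Σ p(s) × length(s) = 2.0000 bits


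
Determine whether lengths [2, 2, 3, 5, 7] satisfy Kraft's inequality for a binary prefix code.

Kraft inequality: Σ 2^(-l_i) ≤ 1 for prefix-free code
Calculating: 2^(-2) + 2^(-2) + 2^(-3) + 2^(-5) + 2^(-7)
= 0.25 + 0.25 + 0.125 + 0.03125 + 0.0078125
= 0.6641
Since 0.6641 ≤ 1, prefix-free code exists


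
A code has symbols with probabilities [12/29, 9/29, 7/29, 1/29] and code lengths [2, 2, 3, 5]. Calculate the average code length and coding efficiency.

Average length L = Σ p_i × l_i = 2.3448 bits
Entropy H = 1.7131 bits
Efficiency η = H/L × 100% = 73.06%


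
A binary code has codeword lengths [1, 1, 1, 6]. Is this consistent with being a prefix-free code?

Kraft inequality: Σ 2^(-l_i) ≤ 1 for prefix-free code
Calculating: 2^(-1) + 2^(-1) + 2^(-1) + 2^(-6)
= 0.5 + 0.5 + 0.5 + 0.015625
= 1.5156
Since 1.5156 > 1, prefix-free code does not exist


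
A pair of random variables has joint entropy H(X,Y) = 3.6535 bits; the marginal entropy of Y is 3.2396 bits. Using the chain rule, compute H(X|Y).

Chain rule: H(X,Y) = H(X|Y) + H(Y)
H(X|Y) = H(X,Y) - H(Y) = 3.6535 - 3.2396 = 0.4139 bits


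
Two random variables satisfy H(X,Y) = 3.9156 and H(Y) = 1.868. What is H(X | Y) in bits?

Chain rule: H(X,Y) = H(X|Y) + H(Y)
H(X|Y) = H(X,Y) - H(Y) = 3.9156 - 1.868 = 2.0476 bits


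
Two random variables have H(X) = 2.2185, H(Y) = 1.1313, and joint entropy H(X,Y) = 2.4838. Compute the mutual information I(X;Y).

I(X;Y) = H(X) + H(Y) - H(X,Y)
I(X;Y) = 2.2185 + 1.1313 - 2.4838 = 0.866 bits


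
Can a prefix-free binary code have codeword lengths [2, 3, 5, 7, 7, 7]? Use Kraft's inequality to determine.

Kraft inequality: Σ 2^(-l_i) ≤ 1 for prefix-free code
Calculating: 2^(-2) + 2^(-3) + 2^(-5) + 2^(-7) + 2^(-7) + 2^(-7)
= 0.25 + 0.125 + 0.03125 + 0.0078125 + 0.0078125 + 0.0078125
= 0.4297
Since 0.4297 ≤ 1, prefix-free code exists


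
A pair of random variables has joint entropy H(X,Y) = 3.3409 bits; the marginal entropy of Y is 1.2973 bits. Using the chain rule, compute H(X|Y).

Chain rule: H(X,Y) = H(X|Y) + H(Y)
H(X|Y) = H(X,Y) - H(Y) = 3.3409 - 1.2973 = 2.0436 bits


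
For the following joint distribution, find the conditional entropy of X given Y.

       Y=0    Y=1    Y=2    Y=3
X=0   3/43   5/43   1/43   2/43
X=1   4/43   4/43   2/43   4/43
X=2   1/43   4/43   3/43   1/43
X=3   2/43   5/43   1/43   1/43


H(X|Y) = Σ_y p(y) H(X|Y=y)
  p(Y=0) = 10/43, H(X|Y=0) = 1.8464
  p(Y=1) = 18/43, H(X|Y=1) = 1.9911
  p(Y=2) = 7/43, H(X|Y=2) = 1.8424
  p(Y=3) = 8/43, H(X|Y=3) = 1.7500
H(X|Y) = 0.2326×1.8464 + 0.4186×1.9911 + 0.1628×1.8424 + 0.1860×1.7500 = 1.8884 bits


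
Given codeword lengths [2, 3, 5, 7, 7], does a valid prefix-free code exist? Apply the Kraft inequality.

Kraft inequality: Σ 2^(-l_i) ≤ 1 for prefix-free code
Calculating: 2^(-2) + 2^(-3) + 2^(-5) + 2^(-7) + 2^(-7)
= 0.25 + 0.125 + 0.03125 + 0.0078125 + 0.0078125
= 0.4219
Since 0.4219 ≤ 1, prefix-free code exists


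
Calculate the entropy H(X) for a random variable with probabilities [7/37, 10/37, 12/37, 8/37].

H(X) = -Σ p(x) log₂ p(x)
  -7/37 × log₂(7/37) = 0.4545
  -10/37 × log₂(10/37) = 0.5101
  -12/37 × log₂(12/37) = 0.5269
  -8/37 × log₂(8/37) = 0.4777
H(X) = 1.9692 bits


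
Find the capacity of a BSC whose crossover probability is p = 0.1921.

For BSC with error probability p:
C = 1 - H(p) where H(p) is binary entropy
H(0.1921) = -0.1921 × log₂(0.1921) - 0.8079 × log₂(0.8079)
H(p) = 0.7058
C = 1 - 0.7058 = 0.2942 bits/use


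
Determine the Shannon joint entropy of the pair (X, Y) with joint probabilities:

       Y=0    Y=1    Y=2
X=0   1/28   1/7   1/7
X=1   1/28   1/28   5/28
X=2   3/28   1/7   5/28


H(X,Y) = -Σ p(x,y) log₂ p(x,y)
  p(0,0)=1/28: -0.0357 × log₂(0.0357) = 0.1717
  p(0,1)=1/7: -0.1429 × log₂(0.1429) = 0.4011
  p(0,2)=1/7: -0.1429 × log₂(0.1429) = 0.4011
  p(1,0)=1/28: -0.0357 × log₂(0.0357) = 0.1717
  p(1,1)=1/28: -0.0357 × log₂(0.0357) = 0.1717
  p(1,2)=5/28: -0.1786 × log₂(0.1786) = 0.4438
  p(2,0)=3/28: -0.1071 × log₂(0.1071) = 0.3453
  p(2,1)=1/7: -0.1429 × log₂(0.1429) = 0.4011
  p(2,2)=5/28: -0.1786 × log₂(0.1786) = 0.4438
H(X,Y) = 2.9511 bits


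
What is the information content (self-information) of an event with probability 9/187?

Information content I(x) = -log₂(p(x))
I = -log₂(9/187) = -log₂(0.0481)
I = 4.3770 bits


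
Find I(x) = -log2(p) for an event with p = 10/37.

Information content I(x) = -log₂(p(x))
I = -log₂(10/37) = -log₂(0.2703)
I = 1.8875 bits


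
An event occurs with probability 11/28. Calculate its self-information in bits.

Information content I(x) = -log₂(p(x))
I = -log₂(11/28) = -log₂(0.3929)
I = 1.3479 bits


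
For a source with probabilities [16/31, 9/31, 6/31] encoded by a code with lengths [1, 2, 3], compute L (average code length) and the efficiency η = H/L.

Average length L = Σ p_i × l_i = 1.6774 bits
Entropy H = 1.4691 bits
Efficiency η = H/L × 100% = 87.58%


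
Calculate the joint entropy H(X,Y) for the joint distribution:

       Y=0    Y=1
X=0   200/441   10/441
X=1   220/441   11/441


H(X,Y) = -Σ p(x,y) log₂ p(x,y)
  p(0,0)=200/441: -0.4535 × log₂(0.4535) = 0.5174
  p(0,1)=10/441: -0.0227 × log₂(0.0227) = 0.1239
  p(1,0)=220/441: -0.4989 × log₂(0.4989) = 0.5005
  p(1,1)=11/441: -0.0249 × log₂(0.0249) = 0.1328
H(X,Y) = 1.2746 bits


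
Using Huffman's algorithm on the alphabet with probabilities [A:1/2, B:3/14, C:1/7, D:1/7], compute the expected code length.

Huffman tree construction:
Combine smallest probabilities repeatedly
Resulting codes:
  A: 0 (length 1)
  B: 10 (length 2)
  C: 110 (length 3)
  D: 111 (length 3)
Average length = Σ p(s) × length(s) = 1.7857 bits


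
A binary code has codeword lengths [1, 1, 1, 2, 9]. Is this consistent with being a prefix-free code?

Kraft inequality: Σ 2^(-l_i) ≤ 1 for prefix-free code
Calculating: 2^(-1) + 2^(-1) + 2^(-1) + 2^(-2) + 2^(-9)
= 0.5 + 0.5 + 0.5 + 0.25 + 0.001953125
= 1.7520
Since 1.7520 > 1, prefix-free code does not exist


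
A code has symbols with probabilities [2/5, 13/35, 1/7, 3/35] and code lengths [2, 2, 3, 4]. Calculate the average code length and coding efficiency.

Average length L = Σ p_i × l_i = 2.3143 bits
Entropy H = 1.7643 bits
Efficiency η = H/L × 100% = 76.24%


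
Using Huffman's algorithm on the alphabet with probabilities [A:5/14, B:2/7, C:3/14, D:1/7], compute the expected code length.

Huffman tree construction:
Combine smallest probabilities repeatedly
Resulting codes:
  A: 11 (length 2)
  B: 10 (length 2)
  C: 01 (length 2)
  D: 00 (length 2)
Average length = Σ p(s) × length(s) = 2.0000 bits


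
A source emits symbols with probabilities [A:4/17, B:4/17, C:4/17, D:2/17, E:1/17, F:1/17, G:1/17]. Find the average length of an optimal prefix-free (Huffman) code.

Huffman tree construction:
Combine smallest probabilities repeatedly
Resulting codes:
  A: 00 (length 2)
  B: 01 (length 2)
  C: 10 (length 2)
  D: 1111 (length 4)
  E: 1100 (length 4)
  F: 1101 (length 4)
  G: 1110 (length 4)
Average length = Σ p(s) × length(s) = 2.5882 bits


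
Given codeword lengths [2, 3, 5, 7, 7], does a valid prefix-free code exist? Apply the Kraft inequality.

Kraft inequality: Σ 2^(-l_i) ≤ 1 for prefix-free code
Calculating: 2^(-2) + 2^(-3) + 2^(-5) + 2^(-7) + 2^(-7)
= 0.25 + 0.125 + 0.03125 + 0.0078125 + 0.0078125
= 0.4219
Since 0.4219 ≤ 1, prefix-free code exists


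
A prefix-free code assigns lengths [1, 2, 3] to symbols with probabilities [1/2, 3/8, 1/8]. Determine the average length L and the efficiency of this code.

Average length L = Σ p_i × l_i = 1.6250 bits
Entropy H = 1.4056 bits
Efficiency η = H/L × 100% = 86.50%


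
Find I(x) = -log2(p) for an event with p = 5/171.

Information content I(x) = -log₂(p(x))
I = -log₂(5/171) = -log₂(0.0292)
I = 5.0959 bits


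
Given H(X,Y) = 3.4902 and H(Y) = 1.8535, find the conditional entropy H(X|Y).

Chain rule: H(X,Y) = H(X|Y) + H(Y)
H(X|Y) = H(X,Y) - H(Y) = 3.4902 - 1.8535 = 1.6367 bits


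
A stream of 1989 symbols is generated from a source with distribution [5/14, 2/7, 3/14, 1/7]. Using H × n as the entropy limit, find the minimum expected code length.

Entropy H = 1.9242 bits/symbol
Minimum bits = H × n = 1.9242 × 1989
= 3827.18 bits


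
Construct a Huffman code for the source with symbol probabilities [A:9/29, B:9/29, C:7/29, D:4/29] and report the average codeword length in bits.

Huffman tree construction:
Combine smallest probabilities repeatedly
Resulting codes:
  A: 10 (length 2)
  B: 11 (length 2)
  C: 01 (length 2)
  D: 00 (length 2)
Average length = Σ p(s) × length(s) = 2.0000 bits


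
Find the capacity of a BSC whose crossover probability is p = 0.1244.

For BSC with error probability p:
C = 1 - H(p) where H(p) is binary entropy
H(0.1244) = -0.1244 × log₂(0.1244) - 0.8756 × log₂(0.8756)
H(p) = 0.5419
C = 1 - 0.5419 = 0.4581 bits/use


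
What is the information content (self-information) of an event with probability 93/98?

Information content I(x) = -log₂(p(x))
I = -log₂(93/98) = -log₂(0.9490)
I = 0.0756 bits


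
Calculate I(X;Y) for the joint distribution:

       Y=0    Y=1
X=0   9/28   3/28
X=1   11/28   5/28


H(X) = 0.9852, H(Y) = 0.8631, H(X,Y) = 1.8449
I(X;Y) = H(X) + H(Y) - H(X,Y) = 0.0034 bits


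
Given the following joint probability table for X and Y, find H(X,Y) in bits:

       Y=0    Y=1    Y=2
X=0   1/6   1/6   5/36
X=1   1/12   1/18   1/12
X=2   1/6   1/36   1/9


H(X,Y) = -Σ p(x,y) log₂ p(x,y)
  p(0,0)=1/6: -0.1667 × log₂(0.1667) = 0.4308
  p(0,1)=1/6: -0.1667 × log₂(0.1667) = 0.4308
  p(0,2)=5/36: -0.1389 × log₂(0.1389) = 0.3956
  p(1,0)=1/12: -0.0833 × log₂(0.0833) = 0.2987
  p(1,1)=1/18: -0.0556 × log₂(0.0556) = 0.2317
  p(1,2)=1/12: -0.0833 × log₂(0.0833) = 0.2987
  p(2,0)=1/6: -0.1667 × log₂(0.1667) = 0.4308
  p(2,1)=1/36: -0.0278 × log₂(0.0278) = 0.1436
  p(2,2)=1/9: -0.1111 × log₂(0.1111) = 0.3522
H(X,Y) = 3.0130 bits
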